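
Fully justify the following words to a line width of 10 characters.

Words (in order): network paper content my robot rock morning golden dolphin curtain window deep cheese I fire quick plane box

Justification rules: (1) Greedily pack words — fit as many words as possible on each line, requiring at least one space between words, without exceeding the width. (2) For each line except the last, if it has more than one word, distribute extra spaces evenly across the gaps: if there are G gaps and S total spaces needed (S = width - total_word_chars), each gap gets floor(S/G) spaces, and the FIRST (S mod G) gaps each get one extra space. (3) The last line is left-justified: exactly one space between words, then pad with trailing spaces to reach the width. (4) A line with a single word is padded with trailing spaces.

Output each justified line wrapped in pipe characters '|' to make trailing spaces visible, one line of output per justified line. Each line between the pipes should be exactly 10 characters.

Line 1: ['network'] (min_width=7, slack=3)
Line 2: ['paper'] (min_width=5, slack=5)
Line 3: ['content', 'my'] (min_width=10, slack=0)
Line 4: ['robot', 'rock'] (min_width=10, slack=0)
Line 5: ['morning'] (min_width=7, slack=3)
Line 6: ['golden'] (min_width=6, slack=4)
Line 7: ['dolphin'] (min_width=7, slack=3)
Line 8: ['curtain'] (min_width=7, slack=3)
Line 9: ['window'] (min_width=6, slack=4)
Line 10: ['deep'] (min_width=4, slack=6)
Line 11: ['cheese', 'I'] (min_width=8, slack=2)
Line 12: ['fire', 'quick'] (min_width=10, slack=0)
Line 13: ['plane', 'box'] (min_width=9, slack=1)

Answer: |network   |
|paper     |
|content my|
|robot rock|
|morning   |
|golden    |
|dolphin   |
|curtain   |
|window    |
|deep      |
|cheese   I|
|fire quick|
|plane box |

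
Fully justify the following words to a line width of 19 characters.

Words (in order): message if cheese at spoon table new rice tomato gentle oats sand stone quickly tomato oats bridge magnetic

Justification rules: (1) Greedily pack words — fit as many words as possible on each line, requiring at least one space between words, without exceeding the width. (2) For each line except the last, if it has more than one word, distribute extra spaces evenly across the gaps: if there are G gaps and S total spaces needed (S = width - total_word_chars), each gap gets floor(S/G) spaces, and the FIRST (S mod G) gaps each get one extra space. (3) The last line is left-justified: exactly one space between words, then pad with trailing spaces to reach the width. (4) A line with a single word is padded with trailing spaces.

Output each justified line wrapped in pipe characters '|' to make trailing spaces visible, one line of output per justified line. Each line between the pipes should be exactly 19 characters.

Answer: |message  if  cheese|
|at  spoon table new|
|rice  tomato gentle|
|oats   sand   stone|
|quickly tomato oats|
|bridge magnetic    |

Derivation:
Line 1: ['message', 'if', 'cheese'] (min_width=17, slack=2)
Line 2: ['at', 'spoon', 'table', 'new'] (min_width=18, slack=1)
Line 3: ['rice', 'tomato', 'gentle'] (min_width=18, slack=1)
Line 4: ['oats', 'sand', 'stone'] (min_width=15, slack=4)
Line 5: ['quickly', 'tomato', 'oats'] (min_width=19, slack=0)
Line 6: ['bridge', 'magnetic'] (min_width=15, slack=4)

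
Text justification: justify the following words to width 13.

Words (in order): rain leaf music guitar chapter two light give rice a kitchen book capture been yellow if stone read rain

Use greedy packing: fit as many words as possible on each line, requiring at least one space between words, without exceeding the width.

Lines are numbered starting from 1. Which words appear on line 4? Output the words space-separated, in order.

Answer: light give

Derivation:
Line 1: ['rain', 'leaf'] (min_width=9, slack=4)
Line 2: ['music', 'guitar'] (min_width=12, slack=1)
Line 3: ['chapter', 'two'] (min_width=11, slack=2)
Line 4: ['light', 'give'] (min_width=10, slack=3)
Line 5: ['rice', 'a'] (min_width=6, slack=7)
Line 6: ['kitchen', 'book'] (min_width=12, slack=1)
Line 7: ['capture', 'been'] (min_width=12, slack=1)
Line 8: ['yellow', 'if'] (min_width=9, slack=4)
Line 9: ['stone', 'read'] (min_width=10, slack=3)
Line 10: ['rain'] (min_width=4, slack=9)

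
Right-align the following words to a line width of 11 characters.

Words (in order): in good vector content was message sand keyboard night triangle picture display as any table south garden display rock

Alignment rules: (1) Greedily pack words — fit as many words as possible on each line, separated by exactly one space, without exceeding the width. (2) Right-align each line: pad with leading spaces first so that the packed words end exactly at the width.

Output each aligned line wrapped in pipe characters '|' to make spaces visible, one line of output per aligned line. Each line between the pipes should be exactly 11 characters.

Answer: |    in good|
|     vector|
|content was|
|    message|
|       sand|
|   keyboard|
|      night|
|   triangle|
|    picture|
| display as|
|  any table|
|      south|
|     garden|
|    display|
|       rock|

Derivation:
Line 1: ['in', 'good'] (min_width=7, slack=4)
Line 2: ['vector'] (min_width=6, slack=5)
Line 3: ['content', 'was'] (min_width=11, slack=0)
Line 4: ['message'] (min_width=7, slack=4)
Line 5: ['sand'] (min_width=4, slack=7)
Line 6: ['keyboard'] (min_width=8, slack=3)
Line 7: ['night'] (min_width=5, slack=6)
Line 8: ['triangle'] (min_width=8, slack=3)
Line 9: ['picture'] (min_width=7, slack=4)
Line 10: ['display', 'as'] (min_width=10, slack=1)
Line 11: ['any', 'table'] (min_width=9, slack=2)
Line 12: ['south'] (min_width=5, slack=6)
Line 13: ['garden'] (min_width=6, slack=5)
Line 14: ['display'] (min_width=7, slack=4)
Line 15: ['rock'] (min_width=4, slack=7)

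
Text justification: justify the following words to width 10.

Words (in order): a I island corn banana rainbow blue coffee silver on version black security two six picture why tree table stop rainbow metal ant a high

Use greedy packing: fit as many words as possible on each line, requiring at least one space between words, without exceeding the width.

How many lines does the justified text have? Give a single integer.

Answer: 17

Derivation:
Line 1: ['a', 'I', 'island'] (min_width=10, slack=0)
Line 2: ['corn'] (min_width=4, slack=6)
Line 3: ['banana'] (min_width=6, slack=4)
Line 4: ['rainbow'] (min_width=7, slack=3)
Line 5: ['blue'] (min_width=4, slack=6)
Line 6: ['coffee'] (min_width=6, slack=4)
Line 7: ['silver', 'on'] (min_width=9, slack=1)
Line 8: ['version'] (min_width=7, slack=3)
Line 9: ['black'] (min_width=5, slack=5)
Line 10: ['security'] (min_width=8, slack=2)
Line 11: ['two', 'six'] (min_width=7, slack=3)
Line 12: ['picture'] (min_width=7, slack=3)
Line 13: ['why', 'tree'] (min_width=8, slack=2)
Line 14: ['table', 'stop'] (min_width=10, slack=0)
Line 15: ['rainbow'] (min_width=7, slack=3)
Line 16: ['metal', 'ant'] (min_width=9, slack=1)
Line 17: ['a', 'high'] (min_width=6, slack=4)
Total lines: 17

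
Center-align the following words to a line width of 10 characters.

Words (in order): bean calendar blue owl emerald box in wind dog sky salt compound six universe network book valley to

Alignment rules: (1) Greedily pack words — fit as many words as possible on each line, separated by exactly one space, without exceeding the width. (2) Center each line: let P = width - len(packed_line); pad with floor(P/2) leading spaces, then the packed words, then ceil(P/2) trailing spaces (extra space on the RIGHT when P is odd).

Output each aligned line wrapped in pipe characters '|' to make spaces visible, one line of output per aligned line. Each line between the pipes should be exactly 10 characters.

Line 1: ['bean'] (min_width=4, slack=6)
Line 2: ['calendar'] (min_width=8, slack=2)
Line 3: ['blue', 'owl'] (min_width=8, slack=2)
Line 4: ['emerald'] (min_width=7, slack=3)
Line 5: ['box', 'in'] (min_width=6, slack=4)
Line 6: ['wind', 'dog'] (min_width=8, slack=2)
Line 7: ['sky', 'salt'] (min_width=8, slack=2)
Line 8: ['compound'] (min_width=8, slack=2)
Line 9: ['six'] (min_width=3, slack=7)
Line 10: ['universe'] (min_width=8, slack=2)
Line 11: ['network'] (min_width=7, slack=3)
Line 12: ['book'] (min_width=4, slack=6)
Line 13: ['valley', 'to'] (min_width=9, slack=1)

Answer: |   bean   |
| calendar |
| blue owl |
| emerald  |
|  box in  |
| wind dog |
| sky salt |
| compound |
|   six    |
| universe |
| network  |
|   book   |
|valley to |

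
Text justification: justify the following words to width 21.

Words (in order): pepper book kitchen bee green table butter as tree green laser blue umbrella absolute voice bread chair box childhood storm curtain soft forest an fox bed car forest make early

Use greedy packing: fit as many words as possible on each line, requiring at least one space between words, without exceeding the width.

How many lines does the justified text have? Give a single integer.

Line 1: ['pepper', 'book', 'kitchen'] (min_width=19, slack=2)
Line 2: ['bee', 'green', 'table'] (min_width=15, slack=6)
Line 3: ['butter', 'as', 'tree', 'green'] (min_width=20, slack=1)
Line 4: ['laser', 'blue', 'umbrella'] (min_width=19, slack=2)
Line 5: ['absolute', 'voice', 'bread'] (min_width=20, slack=1)
Line 6: ['chair', 'box', 'childhood'] (min_width=19, slack=2)
Line 7: ['storm', 'curtain', 'soft'] (min_width=18, slack=3)
Line 8: ['forest', 'an', 'fox', 'bed', 'car'] (min_width=21, slack=0)
Line 9: ['forest', 'make', 'early'] (min_width=17, slack=4)
Total lines: 9

Answer: 9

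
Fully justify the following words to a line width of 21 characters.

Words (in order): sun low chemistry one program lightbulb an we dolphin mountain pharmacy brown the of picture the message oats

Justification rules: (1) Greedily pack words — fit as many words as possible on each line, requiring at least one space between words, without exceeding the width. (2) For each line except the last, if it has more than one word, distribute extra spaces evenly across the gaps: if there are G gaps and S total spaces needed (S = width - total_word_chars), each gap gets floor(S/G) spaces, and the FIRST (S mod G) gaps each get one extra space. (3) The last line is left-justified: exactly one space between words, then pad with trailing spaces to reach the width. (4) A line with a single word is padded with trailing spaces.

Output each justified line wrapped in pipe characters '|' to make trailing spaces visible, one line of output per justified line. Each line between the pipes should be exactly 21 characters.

Answer: |sun low chemistry one|
|program  lightbulb an|
|we  dolphin  mountain|
|pharmacy brown the of|
|picture  the  message|
|oats                 |

Derivation:
Line 1: ['sun', 'low', 'chemistry', 'one'] (min_width=21, slack=0)
Line 2: ['program', 'lightbulb', 'an'] (min_width=20, slack=1)
Line 3: ['we', 'dolphin', 'mountain'] (min_width=19, slack=2)
Line 4: ['pharmacy', 'brown', 'the', 'of'] (min_width=21, slack=0)
Line 5: ['picture', 'the', 'message'] (min_width=19, slack=2)
Line 6: ['oats'] (min_width=4, slack=17)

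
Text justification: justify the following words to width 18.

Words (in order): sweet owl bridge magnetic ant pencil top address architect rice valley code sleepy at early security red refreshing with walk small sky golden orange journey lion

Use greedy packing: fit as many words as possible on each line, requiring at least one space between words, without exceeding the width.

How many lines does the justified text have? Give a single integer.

Line 1: ['sweet', 'owl', 'bridge'] (min_width=16, slack=2)
Line 2: ['magnetic', 'ant'] (min_width=12, slack=6)
Line 3: ['pencil', 'top', 'address'] (min_width=18, slack=0)
Line 4: ['architect', 'rice'] (min_width=14, slack=4)
Line 5: ['valley', 'code', 'sleepy'] (min_width=18, slack=0)
Line 6: ['at', 'early', 'security'] (min_width=17, slack=1)
Line 7: ['red', 'refreshing'] (min_width=14, slack=4)
Line 8: ['with', 'walk', 'small'] (min_width=15, slack=3)
Line 9: ['sky', 'golden', 'orange'] (min_width=17, slack=1)
Line 10: ['journey', 'lion'] (min_width=12, slack=6)
Total lines: 10

Answer: 10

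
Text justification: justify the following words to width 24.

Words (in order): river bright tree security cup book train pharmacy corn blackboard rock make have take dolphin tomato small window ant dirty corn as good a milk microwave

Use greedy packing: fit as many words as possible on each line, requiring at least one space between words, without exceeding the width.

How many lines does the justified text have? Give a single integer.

Line 1: ['river', 'bright', 'tree'] (min_width=17, slack=7)
Line 2: ['security', 'cup', 'book', 'train'] (min_width=23, slack=1)
Line 3: ['pharmacy', 'corn', 'blackboard'] (min_width=24, slack=0)
Line 4: ['rock', 'make', 'have', 'take'] (min_width=19, slack=5)
Line 5: ['dolphin', 'tomato', 'small'] (min_width=20, slack=4)
Line 6: ['window', 'ant', 'dirty', 'corn', 'as'] (min_width=24, slack=0)
Line 7: ['good', 'a', 'milk', 'microwave'] (min_width=21, slack=3)
Total lines: 7

Answer: 7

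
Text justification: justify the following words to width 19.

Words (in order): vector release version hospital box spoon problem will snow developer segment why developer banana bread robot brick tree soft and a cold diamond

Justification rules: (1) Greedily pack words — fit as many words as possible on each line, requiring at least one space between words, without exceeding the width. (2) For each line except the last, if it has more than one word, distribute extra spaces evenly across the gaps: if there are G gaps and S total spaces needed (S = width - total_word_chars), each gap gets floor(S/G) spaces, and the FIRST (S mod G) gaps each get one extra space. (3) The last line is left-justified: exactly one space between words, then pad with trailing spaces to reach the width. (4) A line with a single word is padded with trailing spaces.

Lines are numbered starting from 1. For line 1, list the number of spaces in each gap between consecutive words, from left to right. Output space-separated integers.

Line 1: ['vector', 'release'] (min_width=14, slack=5)
Line 2: ['version', 'hospital'] (min_width=16, slack=3)
Line 3: ['box', 'spoon', 'problem'] (min_width=17, slack=2)
Line 4: ['will', 'snow', 'developer'] (min_width=19, slack=0)
Line 5: ['segment', 'why'] (min_width=11, slack=8)
Line 6: ['developer', 'banana'] (min_width=16, slack=3)
Line 7: ['bread', 'robot', 'brick'] (min_width=17, slack=2)
Line 8: ['tree', 'soft', 'and', 'a'] (min_width=15, slack=4)
Line 9: ['cold', 'diamond'] (min_width=12, slack=7)

Answer: 6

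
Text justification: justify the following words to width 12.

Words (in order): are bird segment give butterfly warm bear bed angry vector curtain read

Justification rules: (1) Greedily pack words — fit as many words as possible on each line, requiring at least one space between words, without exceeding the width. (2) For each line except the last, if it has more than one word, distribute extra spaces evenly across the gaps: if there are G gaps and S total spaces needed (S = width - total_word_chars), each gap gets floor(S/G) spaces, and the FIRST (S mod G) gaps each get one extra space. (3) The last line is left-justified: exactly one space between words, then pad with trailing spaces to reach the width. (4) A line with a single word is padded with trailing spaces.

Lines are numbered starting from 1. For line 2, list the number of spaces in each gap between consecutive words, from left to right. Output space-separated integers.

Answer: 1

Derivation:
Line 1: ['are', 'bird'] (min_width=8, slack=4)
Line 2: ['segment', 'give'] (min_width=12, slack=0)
Line 3: ['butterfly'] (min_width=9, slack=3)
Line 4: ['warm', 'bear'] (min_width=9, slack=3)
Line 5: ['bed', 'angry'] (min_width=9, slack=3)
Line 6: ['vector'] (min_width=6, slack=6)
Line 7: ['curtain', 'read'] (min_width=12, slack=0)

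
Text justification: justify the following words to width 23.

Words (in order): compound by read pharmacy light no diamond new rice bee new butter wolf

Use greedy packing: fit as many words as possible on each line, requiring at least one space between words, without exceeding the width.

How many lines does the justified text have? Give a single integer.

Answer: 4

Derivation:
Line 1: ['compound', 'by', 'read'] (min_width=16, slack=7)
Line 2: ['pharmacy', 'light', 'no'] (min_width=17, slack=6)
Line 3: ['diamond', 'new', 'rice', 'bee'] (min_width=20, slack=3)
Line 4: ['new', 'butter', 'wolf'] (min_width=15, slack=8)
Total lines: 4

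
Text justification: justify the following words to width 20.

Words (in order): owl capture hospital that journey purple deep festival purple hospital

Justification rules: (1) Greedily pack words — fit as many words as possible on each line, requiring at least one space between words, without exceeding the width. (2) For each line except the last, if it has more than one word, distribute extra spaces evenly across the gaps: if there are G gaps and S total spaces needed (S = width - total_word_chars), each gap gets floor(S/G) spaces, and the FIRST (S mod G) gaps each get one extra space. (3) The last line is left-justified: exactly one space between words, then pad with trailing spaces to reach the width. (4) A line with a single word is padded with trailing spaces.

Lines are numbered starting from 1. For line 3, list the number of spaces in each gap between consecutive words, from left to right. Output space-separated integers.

Line 1: ['owl', 'capture', 'hospital'] (min_width=20, slack=0)
Line 2: ['that', 'journey', 'purple'] (min_width=19, slack=1)
Line 3: ['deep', 'festival', 'purple'] (min_width=20, slack=0)
Line 4: ['hospital'] (min_width=8, slack=12)

Answer: 1 1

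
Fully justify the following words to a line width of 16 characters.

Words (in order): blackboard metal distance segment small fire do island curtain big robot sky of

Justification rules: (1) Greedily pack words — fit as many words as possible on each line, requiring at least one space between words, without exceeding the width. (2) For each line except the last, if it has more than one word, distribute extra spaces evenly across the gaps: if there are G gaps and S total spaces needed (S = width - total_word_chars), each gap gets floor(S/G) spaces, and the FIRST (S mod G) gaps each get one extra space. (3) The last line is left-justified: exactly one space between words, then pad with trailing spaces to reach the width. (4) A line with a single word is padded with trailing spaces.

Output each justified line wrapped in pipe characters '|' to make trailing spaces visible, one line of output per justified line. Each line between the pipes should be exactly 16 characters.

Answer: |blackboard metal|
|distance segment|
|small   fire  do|
|island   curtain|
|big robot sky of|

Derivation:
Line 1: ['blackboard', 'metal'] (min_width=16, slack=0)
Line 2: ['distance', 'segment'] (min_width=16, slack=0)
Line 3: ['small', 'fire', 'do'] (min_width=13, slack=3)
Line 4: ['island', 'curtain'] (min_width=14, slack=2)
Line 5: ['big', 'robot', 'sky', 'of'] (min_width=16, slack=0)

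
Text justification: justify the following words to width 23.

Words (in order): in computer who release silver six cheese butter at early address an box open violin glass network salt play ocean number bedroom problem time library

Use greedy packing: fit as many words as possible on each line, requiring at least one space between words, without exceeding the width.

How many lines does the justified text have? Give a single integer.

Answer: 7

Derivation:
Line 1: ['in', 'computer', 'who', 'release'] (min_width=23, slack=0)
Line 2: ['silver', 'six', 'cheese'] (min_width=17, slack=6)
Line 3: ['butter', 'at', 'early', 'address'] (min_width=23, slack=0)
Line 4: ['an', 'box', 'open', 'violin'] (min_width=18, slack=5)
Line 5: ['glass', 'network', 'salt', 'play'] (min_width=23, slack=0)
Line 6: ['ocean', 'number', 'bedroom'] (min_width=20, slack=3)
Line 7: ['problem', 'time', 'library'] (min_width=20, slack=3)
Total lines: 7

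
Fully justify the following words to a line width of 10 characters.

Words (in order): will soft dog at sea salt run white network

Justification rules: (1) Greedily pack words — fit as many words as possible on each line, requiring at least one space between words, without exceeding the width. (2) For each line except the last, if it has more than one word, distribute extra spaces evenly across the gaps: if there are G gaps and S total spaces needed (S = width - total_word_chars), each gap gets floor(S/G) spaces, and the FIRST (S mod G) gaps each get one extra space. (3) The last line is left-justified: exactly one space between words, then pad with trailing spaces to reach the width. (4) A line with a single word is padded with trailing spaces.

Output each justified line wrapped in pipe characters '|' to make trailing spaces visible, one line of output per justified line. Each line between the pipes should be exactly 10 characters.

Line 1: ['will', 'soft'] (min_width=9, slack=1)
Line 2: ['dog', 'at', 'sea'] (min_width=10, slack=0)
Line 3: ['salt', 'run'] (min_width=8, slack=2)
Line 4: ['white'] (min_width=5, slack=5)
Line 5: ['network'] (min_width=7, slack=3)

Answer: |will  soft|
|dog at sea|
|salt   run|
|white     |
|network   |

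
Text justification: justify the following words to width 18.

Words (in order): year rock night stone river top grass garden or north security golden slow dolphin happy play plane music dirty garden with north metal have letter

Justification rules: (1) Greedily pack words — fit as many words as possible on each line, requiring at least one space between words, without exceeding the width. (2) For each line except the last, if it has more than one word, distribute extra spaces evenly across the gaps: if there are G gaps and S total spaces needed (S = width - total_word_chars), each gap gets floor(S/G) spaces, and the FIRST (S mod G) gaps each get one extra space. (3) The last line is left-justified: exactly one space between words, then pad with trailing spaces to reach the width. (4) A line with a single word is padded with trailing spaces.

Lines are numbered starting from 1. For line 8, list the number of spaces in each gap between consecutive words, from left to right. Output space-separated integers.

Answer: 2 1

Derivation:
Line 1: ['year', 'rock', 'night'] (min_width=15, slack=3)
Line 2: ['stone', 'river', 'top'] (min_width=15, slack=3)
Line 3: ['grass', 'garden', 'or'] (min_width=15, slack=3)
Line 4: ['north', 'security'] (min_width=14, slack=4)
Line 5: ['golden', 'slow'] (min_width=11, slack=7)
Line 6: ['dolphin', 'happy', 'play'] (min_width=18, slack=0)
Line 7: ['plane', 'music', 'dirty'] (min_width=17, slack=1)
Line 8: ['garden', 'with', 'north'] (min_width=17, slack=1)
Line 9: ['metal', 'have', 'letter'] (min_width=17, slack=1)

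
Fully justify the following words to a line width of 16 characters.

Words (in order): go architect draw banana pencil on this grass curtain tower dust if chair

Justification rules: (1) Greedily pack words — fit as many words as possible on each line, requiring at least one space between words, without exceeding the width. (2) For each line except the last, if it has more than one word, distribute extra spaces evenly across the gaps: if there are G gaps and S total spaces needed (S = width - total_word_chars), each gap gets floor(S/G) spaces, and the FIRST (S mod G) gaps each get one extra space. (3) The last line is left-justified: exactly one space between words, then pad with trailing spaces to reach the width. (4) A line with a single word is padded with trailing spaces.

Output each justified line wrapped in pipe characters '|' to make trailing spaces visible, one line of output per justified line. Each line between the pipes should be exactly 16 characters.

Answer: |go     architect|
|draw      banana|
|pencil  on  this|
|grass    curtain|
|tower   dust  if|
|chair           |

Derivation:
Line 1: ['go', 'architect'] (min_width=12, slack=4)
Line 2: ['draw', 'banana'] (min_width=11, slack=5)
Line 3: ['pencil', 'on', 'this'] (min_width=14, slack=2)
Line 4: ['grass', 'curtain'] (min_width=13, slack=3)
Line 5: ['tower', 'dust', 'if'] (min_width=13, slack=3)
Line 6: ['chair'] (min_width=5, slack=11)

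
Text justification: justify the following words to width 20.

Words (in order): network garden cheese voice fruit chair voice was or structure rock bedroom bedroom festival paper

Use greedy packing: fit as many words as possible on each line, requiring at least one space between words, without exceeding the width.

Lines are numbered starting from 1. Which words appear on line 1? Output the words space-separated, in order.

Answer: network garden

Derivation:
Line 1: ['network', 'garden'] (min_width=14, slack=6)
Line 2: ['cheese', 'voice', 'fruit'] (min_width=18, slack=2)
Line 3: ['chair', 'voice', 'was', 'or'] (min_width=18, slack=2)
Line 4: ['structure', 'rock'] (min_width=14, slack=6)
Line 5: ['bedroom', 'bedroom'] (min_width=15, slack=5)
Line 6: ['festival', 'paper'] (min_width=14, slack=6)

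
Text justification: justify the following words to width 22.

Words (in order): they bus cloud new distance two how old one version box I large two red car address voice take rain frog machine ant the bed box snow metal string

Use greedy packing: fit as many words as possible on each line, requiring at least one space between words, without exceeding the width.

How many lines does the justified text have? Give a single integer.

Line 1: ['they', 'bus', 'cloud', 'new'] (min_width=18, slack=4)
Line 2: ['distance', 'two', 'how', 'old'] (min_width=20, slack=2)
Line 3: ['one', 'version', 'box', 'I'] (min_width=17, slack=5)
Line 4: ['large', 'two', 'red', 'car'] (min_width=17, slack=5)
Line 5: ['address', 'voice', 'take'] (min_width=18, slack=4)
Line 6: ['rain', 'frog', 'machine', 'ant'] (min_width=21, slack=1)
Line 7: ['the', 'bed', 'box', 'snow', 'metal'] (min_width=22, slack=0)
Line 8: ['string'] (min_width=6, slack=16)
Total lines: 8

Answer: 8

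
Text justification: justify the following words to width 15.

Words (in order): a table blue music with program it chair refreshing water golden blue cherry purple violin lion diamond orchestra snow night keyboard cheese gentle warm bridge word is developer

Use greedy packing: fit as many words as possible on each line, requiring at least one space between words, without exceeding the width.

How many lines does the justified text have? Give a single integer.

Line 1: ['a', 'table', 'blue'] (min_width=12, slack=3)
Line 2: ['music', 'with'] (min_width=10, slack=5)
Line 3: ['program', 'it'] (min_width=10, slack=5)
Line 4: ['chair'] (min_width=5, slack=10)
Line 5: ['refreshing'] (min_width=10, slack=5)
Line 6: ['water', 'golden'] (min_width=12, slack=3)
Line 7: ['blue', 'cherry'] (min_width=11, slack=4)
Line 8: ['purple', 'violin'] (min_width=13, slack=2)
Line 9: ['lion', 'diamond'] (min_width=12, slack=3)
Line 10: ['orchestra', 'snow'] (min_width=14, slack=1)
Line 11: ['night', 'keyboard'] (min_width=14, slack=1)
Line 12: ['cheese', 'gentle'] (min_width=13, slack=2)
Line 13: ['warm', 'bridge'] (min_width=11, slack=4)
Line 14: ['word', 'is'] (min_width=7, slack=8)
Line 15: ['developer'] (min_width=9, slack=6)
Total lines: 15

Answer: 15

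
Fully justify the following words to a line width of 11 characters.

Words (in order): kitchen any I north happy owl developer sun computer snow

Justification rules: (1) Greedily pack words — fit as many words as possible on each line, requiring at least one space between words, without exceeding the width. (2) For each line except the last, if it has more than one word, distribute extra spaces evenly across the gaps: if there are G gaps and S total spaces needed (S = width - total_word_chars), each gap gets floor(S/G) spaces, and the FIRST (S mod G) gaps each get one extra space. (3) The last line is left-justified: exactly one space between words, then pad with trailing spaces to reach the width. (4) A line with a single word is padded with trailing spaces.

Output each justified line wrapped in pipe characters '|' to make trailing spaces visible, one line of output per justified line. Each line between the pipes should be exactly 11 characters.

Answer: |kitchen any|
|I     north|
|happy   owl|
|developer  |
|sun        |
|computer   |
|snow       |

Derivation:
Line 1: ['kitchen', 'any'] (min_width=11, slack=0)
Line 2: ['I', 'north'] (min_width=7, slack=4)
Line 3: ['happy', 'owl'] (min_width=9, slack=2)
Line 4: ['developer'] (min_width=9, slack=2)
Line 5: ['sun'] (min_width=3, slack=8)
Line 6: ['computer'] (min_width=8, slack=3)
Line 7: ['snow'] (min_width=4, slack=7)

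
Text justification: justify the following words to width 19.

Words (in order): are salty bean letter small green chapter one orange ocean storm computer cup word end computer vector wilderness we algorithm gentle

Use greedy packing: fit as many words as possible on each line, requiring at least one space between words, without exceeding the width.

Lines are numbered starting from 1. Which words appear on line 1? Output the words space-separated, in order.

Line 1: ['are', 'salty', 'bean'] (min_width=14, slack=5)
Line 2: ['letter', 'small', 'green'] (min_width=18, slack=1)
Line 3: ['chapter', 'one', 'orange'] (min_width=18, slack=1)
Line 4: ['ocean', 'storm'] (min_width=11, slack=8)
Line 5: ['computer', 'cup', 'word'] (min_width=17, slack=2)
Line 6: ['end', 'computer', 'vector'] (min_width=19, slack=0)
Line 7: ['wilderness', 'we'] (min_width=13, slack=6)
Line 8: ['algorithm', 'gentle'] (min_width=16, slack=3)

Answer: are salty bean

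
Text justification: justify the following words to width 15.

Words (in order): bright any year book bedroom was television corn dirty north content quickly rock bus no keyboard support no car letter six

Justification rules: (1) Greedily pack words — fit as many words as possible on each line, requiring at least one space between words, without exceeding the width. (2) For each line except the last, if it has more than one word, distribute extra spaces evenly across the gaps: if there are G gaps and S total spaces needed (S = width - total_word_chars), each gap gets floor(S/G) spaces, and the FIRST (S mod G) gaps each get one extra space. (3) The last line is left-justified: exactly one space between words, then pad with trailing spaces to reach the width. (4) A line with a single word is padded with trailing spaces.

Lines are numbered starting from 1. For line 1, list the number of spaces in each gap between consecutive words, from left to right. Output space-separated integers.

Answer: 1 1

Derivation:
Line 1: ['bright', 'any', 'year'] (min_width=15, slack=0)
Line 2: ['book', 'bedroom'] (min_width=12, slack=3)
Line 3: ['was', 'television'] (min_width=14, slack=1)
Line 4: ['corn', 'dirty'] (min_width=10, slack=5)
Line 5: ['north', 'content'] (min_width=13, slack=2)
Line 6: ['quickly', 'rock'] (min_width=12, slack=3)
Line 7: ['bus', 'no', 'keyboard'] (min_width=15, slack=0)
Line 8: ['support', 'no', 'car'] (min_width=14, slack=1)
Line 9: ['letter', 'six'] (min_width=10, slack=5)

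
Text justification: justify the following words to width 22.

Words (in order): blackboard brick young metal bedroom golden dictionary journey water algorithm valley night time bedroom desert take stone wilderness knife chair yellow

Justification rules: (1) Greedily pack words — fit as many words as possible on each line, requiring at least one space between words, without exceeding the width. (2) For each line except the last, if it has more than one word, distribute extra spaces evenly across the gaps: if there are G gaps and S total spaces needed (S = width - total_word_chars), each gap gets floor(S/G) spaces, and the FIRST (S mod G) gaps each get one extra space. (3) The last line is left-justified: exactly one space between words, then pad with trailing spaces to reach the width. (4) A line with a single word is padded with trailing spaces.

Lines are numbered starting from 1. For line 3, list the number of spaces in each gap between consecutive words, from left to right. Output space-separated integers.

Line 1: ['blackboard', 'brick', 'young'] (min_width=22, slack=0)
Line 2: ['metal', 'bedroom', 'golden'] (min_width=20, slack=2)
Line 3: ['dictionary', 'journey'] (min_width=18, slack=4)
Line 4: ['water', 'algorithm', 'valley'] (min_width=22, slack=0)
Line 5: ['night', 'time', 'bedroom'] (min_width=18, slack=4)
Line 6: ['desert', 'take', 'stone'] (min_width=17, slack=5)
Line 7: ['wilderness', 'knife', 'chair'] (min_width=22, slack=0)
Line 8: ['yellow'] (min_width=6, slack=16)

Answer: 5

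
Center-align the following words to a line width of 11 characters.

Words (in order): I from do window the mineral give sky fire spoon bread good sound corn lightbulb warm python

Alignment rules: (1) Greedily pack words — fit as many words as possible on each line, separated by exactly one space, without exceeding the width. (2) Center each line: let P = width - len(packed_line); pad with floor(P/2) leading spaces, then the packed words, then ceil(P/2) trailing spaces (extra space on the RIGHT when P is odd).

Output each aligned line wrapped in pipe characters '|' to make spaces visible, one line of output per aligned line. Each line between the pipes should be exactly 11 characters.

Line 1: ['I', 'from', 'do'] (min_width=9, slack=2)
Line 2: ['window', 'the'] (min_width=10, slack=1)
Line 3: ['mineral'] (min_width=7, slack=4)
Line 4: ['give', 'sky'] (min_width=8, slack=3)
Line 5: ['fire', 'spoon'] (min_width=10, slack=1)
Line 6: ['bread', 'good'] (min_width=10, slack=1)
Line 7: ['sound', 'corn'] (min_width=10, slack=1)
Line 8: ['lightbulb'] (min_width=9, slack=2)
Line 9: ['warm', 'python'] (min_width=11, slack=0)

Answer: | I from do |
|window the |
|  mineral  |
| give sky  |
|fire spoon |
|bread good |
|sound corn |
| lightbulb |
|warm python|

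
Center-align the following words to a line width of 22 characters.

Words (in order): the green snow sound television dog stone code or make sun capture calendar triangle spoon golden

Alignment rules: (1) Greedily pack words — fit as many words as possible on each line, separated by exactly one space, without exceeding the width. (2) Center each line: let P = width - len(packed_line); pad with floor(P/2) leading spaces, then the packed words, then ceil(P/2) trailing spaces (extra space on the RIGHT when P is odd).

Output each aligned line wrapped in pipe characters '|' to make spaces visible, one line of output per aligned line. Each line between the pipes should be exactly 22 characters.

Answer: | the green snow sound |
| television dog stone |
|   code or make sun   |
|   capture calendar   |
|triangle spoon golden |

Derivation:
Line 1: ['the', 'green', 'snow', 'sound'] (min_width=20, slack=2)
Line 2: ['television', 'dog', 'stone'] (min_width=20, slack=2)
Line 3: ['code', 'or', 'make', 'sun'] (min_width=16, slack=6)
Line 4: ['capture', 'calendar'] (min_width=16, slack=6)
Line 5: ['triangle', 'spoon', 'golden'] (min_width=21, slack=1)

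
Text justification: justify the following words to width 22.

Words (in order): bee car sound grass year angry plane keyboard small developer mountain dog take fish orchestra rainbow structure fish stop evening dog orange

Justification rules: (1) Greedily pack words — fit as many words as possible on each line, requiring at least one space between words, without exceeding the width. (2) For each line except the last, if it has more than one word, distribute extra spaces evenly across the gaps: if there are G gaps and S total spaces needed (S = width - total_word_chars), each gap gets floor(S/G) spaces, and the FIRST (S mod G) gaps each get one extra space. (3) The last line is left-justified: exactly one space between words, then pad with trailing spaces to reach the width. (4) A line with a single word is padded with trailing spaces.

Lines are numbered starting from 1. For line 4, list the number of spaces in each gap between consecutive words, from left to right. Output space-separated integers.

Answer: 1 1

Derivation:
Line 1: ['bee', 'car', 'sound', 'grass'] (min_width=19, slack=3)
Line 2: ['year', 'angry', 'plane'] (min_width=16, slack=6)
Line 3: ['keyboard', 'small'] (min_width=14, slack=8)
Line 4: ['developer', 'mountain', 'dog'] (min_width=22, slack=0)
Line 5: ['take', 'fish', 'orchestra'] (min_width=19, slack=3)
Line 6: ['rainbow', 'structure', 'fish'] (min_width=22, slack=0)
Line 7: ['stop', 'evening', 'dog'] (min_width=16, slack=6)
Line 8: ['orange'] (min_width=6, slack=16)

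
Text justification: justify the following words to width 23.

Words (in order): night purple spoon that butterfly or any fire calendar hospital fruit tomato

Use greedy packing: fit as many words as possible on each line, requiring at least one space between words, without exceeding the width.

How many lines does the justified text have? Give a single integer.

Line 1: ['night', 'purple', 'spoon', 'that'] (min_width=23, slack=0)
Line 2: ['butterfly', 'or', 'any', 'fire'] (min_width=21, slack=2)
Line 3: ['calendar', 'hospital', 'fruit'] (min_width=23, slack=0)
Line 4: ['tomato'] (min_width=6, slack=17)
Total lines: 4

Answer: 4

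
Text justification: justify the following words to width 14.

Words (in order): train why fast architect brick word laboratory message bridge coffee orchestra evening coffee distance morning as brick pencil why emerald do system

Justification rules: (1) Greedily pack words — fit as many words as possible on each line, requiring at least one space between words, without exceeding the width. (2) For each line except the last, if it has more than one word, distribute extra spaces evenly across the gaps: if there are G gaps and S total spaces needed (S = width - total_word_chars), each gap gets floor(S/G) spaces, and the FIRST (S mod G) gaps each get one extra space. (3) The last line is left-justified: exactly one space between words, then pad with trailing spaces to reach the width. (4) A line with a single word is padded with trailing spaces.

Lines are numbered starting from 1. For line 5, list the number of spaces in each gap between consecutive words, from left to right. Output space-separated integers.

Line 1: ['train', 'why', 'fast'] (min_width=14, slack=0)
Line 2: ['architect'] (min_width=9, slack=5)
Line 3: ['brick', 'word'] (min_width=10, slack=4)
Line 4: ['laboratory'] (min_width=10, slack=4)
Line 5: ['message', 'bridge'] (min_width=14, slack=0)
Line 6: ['coffee'] (min_width=6, slack=8)
Line 7: ['orchestra'] (min_width=9, slack=5)
Line 8: ['evening', 'coffee'] (min_width=14, slack=0)
Line 9: ['distance'] (min_width=8, slack=6)
Line 10: ['morning', 'as'] (min_width=10, slack=4)
Line 11: ['brick', 'pencil'] (min_width=12, slack=2)
Line 12: ['why', 'emerald', 'do'] (min_width=14, slack=0)
Line 13: ['system'] (min_width=6, slack=8)

Answer: 1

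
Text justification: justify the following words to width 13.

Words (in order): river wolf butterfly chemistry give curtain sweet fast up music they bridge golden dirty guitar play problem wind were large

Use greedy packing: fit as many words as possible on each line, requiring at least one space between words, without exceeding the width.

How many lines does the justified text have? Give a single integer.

Answer: 11

Derivation:
Line 1: ['river', 'wolf'] (min_width=10, slack=3)
Line 2: ['butterfly'] (min_width=9, slack=4)
Line 3: ['chemistry'] (min_width=9, slack=4)
Line 4: ['give', 'curtain'] (min_width=12, slack=1)
Line 5: ['sweet', 'fast', 'up'] (min_width=13, slack=0)
Line 6: ['music', 'they'] (min_width=10, slack=3)
Line 7: ['bridge', 'golden'] (min_width=13, slack=0)
Line 8: ['dirty', 'guitar'] (min_width=12, slack=1)
Line 9: ['play', 'problem'] (min_width=12, slack=1)
Line 10: ['wind', 'were'] (min_width=9, slack=4)
Line 11: ['large'] (min_width=5, slack=8)
Total lines: 11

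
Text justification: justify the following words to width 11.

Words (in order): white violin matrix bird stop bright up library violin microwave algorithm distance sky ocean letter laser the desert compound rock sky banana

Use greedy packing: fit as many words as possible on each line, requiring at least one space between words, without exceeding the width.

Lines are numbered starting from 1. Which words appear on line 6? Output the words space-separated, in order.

Line 1: ['white'] (min_width=5, slack=6)
Line 2: ['violin'] (min_width=6, slack=5)
Line 3: ['matrix', 'bird'] (min_width=11, slack=0)
Line 4: ['stop', 'bright'] (min_width=11, slack=0)
Line 5: ['up', 'library'] (min_width=10, slack=1)
Line 6: ['violin'] (min_width=6, slack=5)
Line 7: ['microwave'] (min_width=9, slack=2)
Line 8: ['algorithm'] (min_width=9, slack=2)
Line 9: ['distance'] (min_width=8, slack=3)
Line 10: ['sky', 'ocean'] (min_width=9, slack=2)
Line 11: ['letter'] (min_width=6, slack=5)
Line 12: ['laser', 'the'] (min_width=9, slack=2)
Line 13: ['desert'] (min_width=6, slack=5)
Line 14: ['compound'] (min_width=8, slack=3)
Line 15: ['rock', 'sky'] (min_width=8, slack=3)
Line 16: ['banana'] (min_width=6, slack=5)

Answer: violin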